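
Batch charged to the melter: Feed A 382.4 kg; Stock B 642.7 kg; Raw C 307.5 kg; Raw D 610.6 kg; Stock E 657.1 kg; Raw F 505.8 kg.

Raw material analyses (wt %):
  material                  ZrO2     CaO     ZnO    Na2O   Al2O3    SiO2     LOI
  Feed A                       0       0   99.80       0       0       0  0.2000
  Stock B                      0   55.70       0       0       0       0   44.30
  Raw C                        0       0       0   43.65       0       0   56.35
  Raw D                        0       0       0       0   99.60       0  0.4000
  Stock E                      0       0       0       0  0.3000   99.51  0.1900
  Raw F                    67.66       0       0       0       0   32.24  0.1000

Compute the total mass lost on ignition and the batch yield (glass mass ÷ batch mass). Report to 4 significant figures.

LOI loss = 463.0 kg; glass = 2643 kg; yield = 85.10%

Values along the way appear (rounded to 4 significant figures) in the working — all internal work keeps full precision in every operation. Every reported value receives exactly one rounding; derived quantities, which include yield, six oxide percentages, LOI, totals, glass mass, are recomputed in full precision, as written in problem or answer, starting from the weights at 2643 kg of glass.
Each material's LOI contribution:
  Feed A: 382.4 × 0.002000 = 0.7648 kg
  Stock B: 642.7 × 0.4430 = 284.7 kg
  Raw C: 307.5 × 0.5635 = 173.3 kg
  Raw D: 610.6 × 0.004000 = 2.442 kg
  Stock E: 657.1 × 0.001900 = 1.248 kg
  Raw F: 505.8 × 0.001000 = 0.5058 kg
Total LOI = 463.0 kg
Glass = batch − LOI = 3106 − 463.0 = 2643 kg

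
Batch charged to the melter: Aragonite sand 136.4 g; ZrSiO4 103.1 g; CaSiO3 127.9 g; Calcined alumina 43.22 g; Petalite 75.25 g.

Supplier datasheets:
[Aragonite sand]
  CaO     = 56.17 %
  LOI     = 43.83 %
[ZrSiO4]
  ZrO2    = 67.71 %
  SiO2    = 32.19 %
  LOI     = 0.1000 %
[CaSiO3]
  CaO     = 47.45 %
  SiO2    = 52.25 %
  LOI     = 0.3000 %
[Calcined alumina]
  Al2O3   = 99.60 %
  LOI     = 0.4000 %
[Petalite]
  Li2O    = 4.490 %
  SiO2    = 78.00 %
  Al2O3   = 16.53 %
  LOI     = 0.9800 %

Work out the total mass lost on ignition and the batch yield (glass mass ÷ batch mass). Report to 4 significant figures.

Each numeric step maintains full float precision at every stage — mid-chain values are shown rounded off to 4 significant figures at each printed step. A single rounding completes every reported result; the derived quantities are rebuilt starting from the weights for 424.7 g of glass at full float precision (totals, five oxide percentages, net glass mass, the yield, ignition loss) as set out in the question or the answer.
Each material's LOI contribution:
  Aragonite sand: 136.4 × 0.4383 = 59.78 g
  ZrSiO4: 103.1 × 0.001000 = 0.1031 g
  CaSiO3: 127.9 × 0.003000 = 0.3837 g
  Calcined alumina: 43.22 × 0.004000 = 0.1729 g
  Petalite: 75.25 × 0.009800 = 0.7374 g
Total LOI = 61.18 g
Glass = batch − LOI = 485.9 − 61.18 = 424.7 g

LOI loss = 61.18 g; glass = 424.7 g; yield = 87.41%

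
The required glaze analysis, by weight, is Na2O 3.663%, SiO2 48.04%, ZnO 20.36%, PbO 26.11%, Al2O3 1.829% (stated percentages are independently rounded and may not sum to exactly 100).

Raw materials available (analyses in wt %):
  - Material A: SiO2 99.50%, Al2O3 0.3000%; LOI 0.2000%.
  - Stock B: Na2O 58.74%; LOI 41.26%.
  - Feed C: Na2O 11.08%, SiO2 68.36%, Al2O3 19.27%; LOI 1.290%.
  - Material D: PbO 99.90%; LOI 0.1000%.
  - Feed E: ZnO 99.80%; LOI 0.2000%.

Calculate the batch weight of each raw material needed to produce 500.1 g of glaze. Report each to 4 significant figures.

Batch per 500.1 g glaze:
  Material A: 211.1 g
  Stock B: 22.85 g
  Feed C: 44.18 g
  Material D: 130.7 g
  Feed E: 102.0 g
Total batch = 510.8 g; LOI loss = 10.75 g; yield = 97.89%

All internal work carries exact precision at each step — mid-chain values are rounded off to 4 significant figures when displayed. Every reported value carries a single rounding. All derived quantities (glass mass, totals, the five compositions, the yield, ignition loss) are carried using the weight values per 500.1 g of glass in full float precision, precisely as stated by the problem or the answer.
The oxide mass targets at 500.1 g glaze:
  Na2O: 3.663% × 500.1 = 18.32 g
  SiO2: 48.04% × 500.1 = 240.2 g
  ZnO: 20.36% × 500.1 = 101.8 g
  PbO: 26.11% × 500.1 = 130.6 g
  Al2O3: 1.829% × 500.1 = 9.147 g
Mass-balance tally per oxide with the batch weights as given, on the stated basis (target by target, the sums agree once rounding is allowed for):
  Na2O: 22.85·0.5874 + 44.18·0.1108 = 18.32 g (target 18.32 g)
  SiO2: 211.1·0.9950 + 44.18·0.6836 = 240.2 g (target 240.2 g)
  ZnO: 102.0·0.9980 = 101.8 g (target 101.8 g)
  PbO: 130.7·0.9990 = 130.6 g (target 130.6 g)
  Al2O3: 211.1·0.003000 + 44.18·0.1927 = 9.147 g (target 9.147 g)
Glass mass check: batch Σ − ignition loss = 500.1 g (the Σ of target masses is 500.1 g; with the basis standing at 500.1 g — a pure rounding effect).
Whole-batch sum: Σ batch = 510.8 g; LOI loss = Σ batch·LOI = 10.75 g; the yield ratio, glass ÷ batch: 97.89%.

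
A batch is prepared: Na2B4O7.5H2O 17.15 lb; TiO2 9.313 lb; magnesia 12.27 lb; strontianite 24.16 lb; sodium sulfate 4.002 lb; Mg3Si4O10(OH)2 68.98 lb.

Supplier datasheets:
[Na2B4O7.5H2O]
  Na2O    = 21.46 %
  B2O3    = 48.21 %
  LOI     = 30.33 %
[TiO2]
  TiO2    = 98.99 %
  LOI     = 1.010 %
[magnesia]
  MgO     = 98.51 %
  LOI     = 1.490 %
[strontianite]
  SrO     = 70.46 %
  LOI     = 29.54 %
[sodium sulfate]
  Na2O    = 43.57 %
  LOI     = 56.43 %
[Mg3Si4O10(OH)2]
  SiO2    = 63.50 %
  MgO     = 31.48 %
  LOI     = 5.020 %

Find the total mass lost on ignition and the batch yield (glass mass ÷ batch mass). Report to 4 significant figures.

LOI loss = 18.34 lb; glass = 117.5 lb; yield = 86.50%

All internal work carries exact precision through every step — working values appear rounded to 4 significant digits within the worked lines; each reported figure takes exactly one rounding — the derived quantities (glass mass, the six compositions, ignition loss, yield, the totals) are recomputed in exact precision from the batch weights per 117.5 lb of glass, as quoted within the problem or answer text.
Ignition loss by material:
  Na2B4O7.5H2O: 17.15 × 0.3033 = 5.202 lb
  TiO2: 9.313 × 0.01010 = 0.09406 lb
  magnesia: 12.27 × 0.01490 = 0.1828 lb
  strontianite: 24.16 × 0.2954 = 7.137 lb
  sodium sulfate: 4.002 × 0.5643 = 2.258 lb
  Mg3Si4O10(OH)2: 68.98 × 0.05020 = 3.463 lb
Total LOI = 18.34 lb
Glass = batch − LOI = 135.9 − 18.34 = 117.5 lb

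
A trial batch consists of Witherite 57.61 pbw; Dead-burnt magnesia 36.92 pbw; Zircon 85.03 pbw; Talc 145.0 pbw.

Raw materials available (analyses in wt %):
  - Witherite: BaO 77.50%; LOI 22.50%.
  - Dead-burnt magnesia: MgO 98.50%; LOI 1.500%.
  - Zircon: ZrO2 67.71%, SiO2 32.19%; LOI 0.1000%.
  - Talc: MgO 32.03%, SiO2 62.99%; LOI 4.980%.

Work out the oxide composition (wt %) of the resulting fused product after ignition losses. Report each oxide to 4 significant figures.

Glass mass = 303.7 pbw (batch 324.6 − LOI 20.82).
Composition: ZrO2 18.96%, MgO 27.26%, SiO2 39.08%, BaO 14.70%

All arithmetic carries exact precision at every stage. Intermediates appear with 4-significant-digit rounding alongside each step — each reported value is rounded just once — the derived quantities, including glass mass, yield, the totals, four oxide percentages, LOI, are carried from the weighed amounts at 303.7 pbw of glass at full float precision, precisely as stated by question or answer.
Per-oxide mass from batch:
  ZrO2: 85.03·0.6771 = 57.57 pbw
  MgO: 36.92·0.9850 + 145.0·0.3203 = 82.81 pbw
  SiO2: 85.03·0.3219 + 145.0·0.6299 = 118.7 pbw
  BaO: 57.61·0.7750 = 44.65 pbw
LOI: 57.61·0.2250 + 36.92·0.01500 + 85.03·0.001000 + 145.0·0.04980 = 20.82 pbw
Net of LOI, the glass mass = 324.6 − 20.82 = 303.7 pbw (the oxide masses sum to this)
percent by weight: oxide/glass ×100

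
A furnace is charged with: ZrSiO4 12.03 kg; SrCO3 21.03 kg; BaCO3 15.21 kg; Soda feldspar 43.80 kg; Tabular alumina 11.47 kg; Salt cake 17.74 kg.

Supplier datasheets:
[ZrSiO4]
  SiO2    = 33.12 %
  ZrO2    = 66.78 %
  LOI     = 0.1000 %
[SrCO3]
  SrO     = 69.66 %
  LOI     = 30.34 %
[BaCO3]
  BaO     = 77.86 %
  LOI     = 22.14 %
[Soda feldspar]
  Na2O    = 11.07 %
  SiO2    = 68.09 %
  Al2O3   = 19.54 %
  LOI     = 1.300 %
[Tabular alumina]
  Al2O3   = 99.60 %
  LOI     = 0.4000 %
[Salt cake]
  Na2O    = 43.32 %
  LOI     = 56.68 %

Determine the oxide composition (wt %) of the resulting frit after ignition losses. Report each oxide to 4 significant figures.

Glass mass = 100.8 kg (batch 121.3 − LOI 20.43).
Composition: Na2O 12.43%, SrO 14.53%, SiO2 33.52%, Al2O3 19.81%, BaO 11.74%, ZrO2 7.966%

Intermediates are shown, rounded to 4 significant digits, across the worked steps. Each numeric step runs at full float precision in all steps — exactly one rounding lands on each reported result; the derived quantities are computed from the batch weights on 100.8 kg of glass at full float precision (the six compositions, glass mass, LOI, totals, the yield) as given in question or answer.
What the batch supplies per oxide:
  Na2O: 43.80·0.1107 + 17.74·0.4332 = 12.53 kg
  SrO: 21.03·0.6966 = 14.65 kg
  SiO2: 12.03·0.3312 + 43.80·0.6809 = 33.81 kg
  Al2O3: 43.80·0.1954 + 11.47·0.9960 = 19.98 kg
  BaO: 15.21·0.7786 = 11.84 kg
  ZrO2: 12.03·0.6678 = 8.034 kg
LOI: 12.03·0.001000 + 21.03·0.3034 + 15.21·0.2214 + 43.80·0.01300 + 11.47·0.004000 + 17.74·0.5668 = 20.43 kg
Resulting glass, batch − LOI: 121.3 − 20.43 = 100.8 kg (consistent with Σ oxide mass)
each wt % is 100 × oxide ÷ glass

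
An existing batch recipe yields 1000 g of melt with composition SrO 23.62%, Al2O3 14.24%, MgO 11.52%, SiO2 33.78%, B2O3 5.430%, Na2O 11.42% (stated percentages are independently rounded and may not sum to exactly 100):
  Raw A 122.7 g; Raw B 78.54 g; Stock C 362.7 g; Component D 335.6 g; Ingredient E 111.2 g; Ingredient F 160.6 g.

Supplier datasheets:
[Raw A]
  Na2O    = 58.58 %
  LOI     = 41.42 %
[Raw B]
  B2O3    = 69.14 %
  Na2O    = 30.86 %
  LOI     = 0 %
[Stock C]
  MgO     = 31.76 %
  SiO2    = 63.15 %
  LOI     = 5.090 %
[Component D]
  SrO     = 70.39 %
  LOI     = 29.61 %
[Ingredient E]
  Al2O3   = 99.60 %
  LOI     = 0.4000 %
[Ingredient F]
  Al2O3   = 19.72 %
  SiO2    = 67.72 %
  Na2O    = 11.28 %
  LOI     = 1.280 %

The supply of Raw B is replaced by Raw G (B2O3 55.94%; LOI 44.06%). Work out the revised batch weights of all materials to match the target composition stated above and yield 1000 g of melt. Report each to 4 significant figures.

Mid-chain values appear, with 4-significant-digit rounding, in the working. All arithmetic carries exact precision at all times; exactly one rounding goes into each reported value. Derived quantities (the six compositions, totals, yield, LOI, net glass mass) are rebuilt at full precision from the batch weights on 1000 g of glass exactly as printed in the problem or the answer.
Oxide mass targets, per 1000 g melt:
  SrO: 23.62% × 1000 = 236.2 g
  Al2O3: 14.24% × 1000 = 142.4 g
  MgO: 11.52% × 1000 = 115.2 g
  SiO2: 33.78% × 1000 = 337.8 g
  B2O3: 5.430% × 1000 = 54.30 g
  Na2O: 11.42% × 1000 = 114.2 g
Mass-balance tally per oxide given the weights on record, for the quoted basis mass (sums match the target masses within answer rounding):
  SrO: 335.6·0.7039 = 236.2 g (target 236.2 g)
  Al2O3: 111.2·0.9960 + 160.6·0.1972 = 142.4 g (target 142.4 g)
  MgO: 362.7·0.3176 = 115.2 g (target 115.2 g)
  SiO2: 362.7·0.6315 + 160.6·0.6772 = 337.8 g (target 337.8 g)
  B2O3: 97.07·0.5594 = 54.30 g (target 54.30 g)
  Na2O: 164.0·0.5858 + 160.6·0.1128 = 114.2 g (target 114.2 g)
Glass-mass sanity pass: Σ batch − LOI loss = 1000 g (the targets, summed, come to 1000 g; with the basis standing at 1000 g — differing by rounding only).
Batch grand total — Σ batch = 1231 g; Σ batch·LOI gives LOI loss = 231.0 g; yield: glass divided by total = 81.23%.

Revised batch per 1000 g melt:
  Raw A: 164.0 g
  Raw G: 97.07 g
  Stock C: 362.7 g
  Component D: 335.6 g
  Ingredient E: 111.2 g
  Ingredient F: 160.6 g
Total batch = 1231 g; LOI loss = 231.0 g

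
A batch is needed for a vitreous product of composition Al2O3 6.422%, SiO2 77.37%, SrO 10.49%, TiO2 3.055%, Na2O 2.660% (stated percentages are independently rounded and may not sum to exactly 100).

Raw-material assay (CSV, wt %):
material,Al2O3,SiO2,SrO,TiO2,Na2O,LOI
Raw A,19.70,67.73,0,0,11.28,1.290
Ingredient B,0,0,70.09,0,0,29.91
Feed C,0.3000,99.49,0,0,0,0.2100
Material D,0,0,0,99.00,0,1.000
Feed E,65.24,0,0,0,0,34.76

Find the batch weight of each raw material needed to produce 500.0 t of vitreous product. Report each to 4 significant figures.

Batch per 500.0 t vitreous product:
  Raw A: 117.9 t
  Ingredient B: 74.83 t
  Feed C: 308.6 t
  Material D: 15.43 t
  Feed E: 12.20 t
Total batch = 529.0 t; LOI loss = 28.95 t; yield = 94.53%

Working values are printed with 4-significant-digit rounding alongside each step. The whole derivation holds full precision at each step — every reported result takes a single rounding; the derived quantities, which include net glass mass, LOI, yield, five oxide percentages, totals, are computed at exact precision, as written in question or answer, from the weighed amounts for 500.0 t of glass.
Target masses of each oxide per 500.0 t vitreous product:
  Al2O3: 6.422% × 500.0 = 32.11 t
  SiO2: 77.37% × 500.0 = 386.8 t
  SrO: 10.49% × 500.0 = 52.45 t
  TiO2: 3.055% × 500.0 = 15.28 t
  Na2O: 2.660% × 500.0 = 13.30 t
Oxide-by-oxide audit on the weights just shown, relative to the basis at hand (sums match the target masses given rounding of the digits):
  Al2O3: 117.9·0.1970 + 308.6·0.003000 + 12.20·0.6524 = 32.11 t (target 32.11 t)
  SiO2: 117.9·0.6773 + 308.6·0.9949 = 386.9 t (target 386.8 t)
  SrO: 74.83·0.7009 = 52.45 t (target 52.45 t)
  TiO2: 15.43·0.9900 = 15.28 t (target 15.28 t)
  Na2O: 117.9·0.1128 = 13.30 t (target 13.30 t)
Glass mass check: Σ batch − LOI loss = 500.0 t (per-oxide target masses sum to 500.0 t; against the stated basis, 500.0 t — any gap is answer rounding).
Whole-batch sum: Σ batch = 529.0 t; Σ batch·LOI gives LOI loss = 28.95 t; yield, glass over the total, = 94.53%.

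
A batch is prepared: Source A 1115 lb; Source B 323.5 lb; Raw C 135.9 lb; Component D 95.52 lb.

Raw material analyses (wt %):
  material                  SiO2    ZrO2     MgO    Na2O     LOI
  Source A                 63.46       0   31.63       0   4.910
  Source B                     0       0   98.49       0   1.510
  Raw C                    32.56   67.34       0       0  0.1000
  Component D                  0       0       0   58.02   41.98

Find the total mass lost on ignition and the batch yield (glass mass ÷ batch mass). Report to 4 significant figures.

All internal work maintains full precision all the way through. Intermediates are displayed, with 4-significant-digit rounding, in the working — a single rounding finalizes each reported result; the derived quantities, which include the four compositions, yield, the totals, LOI, net glass mass, are computed in full precision, precisely as stated by the question or the answer, from the batch weights per 1570 lb of glass.
LOI of each material in turn:
  Source A: 1115 × 0.04910 = 54.75 lb
  Source B: 323.5 × 0.01510 = 4.885 lb
  Raw C: 135.9 × 0.001000 = 0.1359 lb
  Component D: 95.52 × 0.4198 = 40.10 lb
Total LOI = 99.87 lb
Glass = batch − LOI = 1670 − 99.87 = 1570 lb

LOI loss = 99.87 lb; glass = 1570 lb; yield = 94.02%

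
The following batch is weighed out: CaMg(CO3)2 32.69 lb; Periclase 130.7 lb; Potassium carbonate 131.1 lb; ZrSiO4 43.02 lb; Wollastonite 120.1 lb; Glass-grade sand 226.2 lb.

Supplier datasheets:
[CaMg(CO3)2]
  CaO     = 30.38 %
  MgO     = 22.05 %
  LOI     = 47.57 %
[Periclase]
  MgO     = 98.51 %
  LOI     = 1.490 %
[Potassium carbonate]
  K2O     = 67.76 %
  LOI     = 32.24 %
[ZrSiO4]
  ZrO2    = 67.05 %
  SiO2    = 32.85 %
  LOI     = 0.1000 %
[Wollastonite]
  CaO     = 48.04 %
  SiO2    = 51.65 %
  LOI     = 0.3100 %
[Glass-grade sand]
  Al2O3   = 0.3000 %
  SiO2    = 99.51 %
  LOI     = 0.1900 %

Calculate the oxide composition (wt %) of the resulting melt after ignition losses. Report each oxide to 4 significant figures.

Glass mass = 623.2 lb (batch 683.8 − LOI 60.61).
Composition: Al2O3 0.1089%, CaO 10.85%, ZrO2 4.629%, K2O 14.25%, SiO2 48.34%, MgO 21.82%

All internal work carries full precision in all steps — mid-chain values are printed (rounded to 4 significant digits) when written out. Each reported number receives exactly one rounding — the derived quantities are rebuilt from the weighed amounts for 623.2 lb of glass in exact precision (the totals, net glass mass, six oxide percentages, ignition loss, yield) exactly as printed in the problem or answer text.
What the batch supplies per oxide:
  Al2O3: 226.2·0.003000 = 0.6786 lb
  CaO: 32.69·0.3038 + 120.1·0.4804 = 67.63 lb
  ZrO2: 43.02·0.6705 = 28.84 lb
  K2O: 131.1·0.6776 = 88.83 lb
  SiO2: 43.02·0.3285 + 120.1·0.5165 + 226.2·0.9951 = 301.3 lb
  MgO: 32.69·0.2205 + 130.7·0.9851 = 136.0 lb
LOI: 32.69·0.4757 + 130.7·0.01490 + 131.1·0.3224 + 43.02·0.001000 + 120.1·0.003100 + 226.2·0.001900 = 60.61 lb
Glass = total batch minus LOI = 683.8 − 60.61 = 623.2 lb (matching Σ of the oxides)
wt %: oxide over glass, times 100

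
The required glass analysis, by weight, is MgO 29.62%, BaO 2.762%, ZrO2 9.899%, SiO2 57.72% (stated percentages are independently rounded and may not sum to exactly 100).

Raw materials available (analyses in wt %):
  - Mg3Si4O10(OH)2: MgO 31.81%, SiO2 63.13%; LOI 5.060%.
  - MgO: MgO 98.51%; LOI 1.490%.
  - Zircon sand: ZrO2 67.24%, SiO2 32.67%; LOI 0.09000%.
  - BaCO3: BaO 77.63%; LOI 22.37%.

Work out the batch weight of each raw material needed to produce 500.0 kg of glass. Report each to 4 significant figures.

The intermediate values appear, rounded to 4 significant figures, between the steps; all internal work maintains full float precision through the solve — every reported result receives exactly one rounding. The derived quantities, which include yield, LOI, totals, four oxide percentages, glass mass, are computed at full precision, as they appear in question or answer, using the weight values per 500.0 kg of glass.
The oxide mass targets at 500.0 kg glass:
  MgO: 29.62% × 500.0 = 148.1 kg
  BaO: 2.762% × 500.0 = 13.81 kg
  ZrO2: 9.899% × 500.0 = 49.50 kg
  SiO2: 57.72% × 500.0 = 288.6 kg
Sums-versus-targets review per the reported batch figures, against the basis in use (target by target, the sums agree up to rounding of the answer):
  MgO: 419.1·0.3181 + 15.02·0.9851 = 148.1 kg (target 148.1 kg)
  BaO: 17.79·0.7763 = 13.81 kg (target 13.81 kg)
  ZrO2: 73.61·0.6724 = 49.50 kg (target 49.50 kg)
  SiO2: 419.1·0.6313 + 73.61·0.3267 = 288.6 kg (target 288.6 kg)
Auditing the glass mass value: total batch − LOI = 500.0 kg (per-oxide target masses sum to 500.0 kg; versus the stated basis of 500.0 kg — differing by rounding only).
Batch grand total — Σ batch = 525.5 kg; loss to ignition Σ batch·LOI = 25.48 kg; the yield ratio, glass ÷ batch: 95.15%.

Batch per 500.0 kg glass:
  Mg3Si4O10(OH)2: 419.1 kg
  MgO: 15.02 kg
  Zircon sand: 73.61 kg
  BaCO3: 17.79 kg
Total batch = 525.5 kg; LOI loss = 25.48 kg; yield = 95.15%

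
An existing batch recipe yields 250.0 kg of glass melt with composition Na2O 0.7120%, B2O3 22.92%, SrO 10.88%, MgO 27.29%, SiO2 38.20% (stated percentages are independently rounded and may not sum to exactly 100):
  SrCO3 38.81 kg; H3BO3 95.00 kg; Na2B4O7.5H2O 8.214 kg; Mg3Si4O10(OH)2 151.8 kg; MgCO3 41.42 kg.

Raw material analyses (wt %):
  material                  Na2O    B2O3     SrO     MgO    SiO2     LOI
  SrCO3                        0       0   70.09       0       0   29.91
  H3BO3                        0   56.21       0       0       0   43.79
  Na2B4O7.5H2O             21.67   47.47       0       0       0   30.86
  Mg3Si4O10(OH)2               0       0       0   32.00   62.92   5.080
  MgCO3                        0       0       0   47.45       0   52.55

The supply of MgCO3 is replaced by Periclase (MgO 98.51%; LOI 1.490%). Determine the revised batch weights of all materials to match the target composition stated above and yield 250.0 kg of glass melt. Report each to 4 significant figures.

Values along the way are displayed, rounded to four significant figures, when written out — the working math keeps full float precision through the solve — exactly one rounding is applied to every reported figure — derived quantities, which include five oxide percentages, totals, glass mass, LOI, the yield, are recomputed in exact precision, exactly as shown in the question or the answer, from the batch weights per 250.0 kg of glass.
Oxide mass targets, per 250.0 kg glass melt:
  Na2O: 0.7120% × 250.0 = 1.780 kg
  B2O3: 22.92% × 250.0 = 57.30 kg
  SrO: 10.88% × 250.0 = 27.20 kg
  MgO: 27.29% × 250.0 = 68.22 kg
  SiO2: 38.20% × 250.0 = 95.50 kg
Balance tally, oxide-wise, working from each reported weight, at the basis given (oxide sums agree with the targets net of answer rounding effects):
  Na2O: 8.214·0.2167 = 1.780 kg (target 1.780 kg)
  B2O3: 95.00·0.5621 + 8.214·0.4747 = 57.30 kg (target 57.30 kg)
  SrO: 38.81·0.7009 = 27.20 kg (target 27.20 kg)
  MgO: 151.8·0.3200 + 19.95·0.9851 = 68.23 kg (target 68.22 kg)
  SiO2: 151.8·0.6292 = 95.51 kg (target 95.50 kg)
Glass-mass bookkeeping: net batch after ignition = 250.0 kg (oxide target masses add up to 250.0 kg; against the stated basis, 250.0 kg — gaps are rounding artifacts).
Batch total: Σ batch = 313.8 kg; LOI loss = Σ batch·LOI = 63.75 kg; yield, glass over the total, = 79.68%.

Revised batch per 250.0 kg glass melt:
  SrCO3: 38.81 kg
  H3BO3: 95.00 kg
  Na2B4O7.5H2O: 8.214 kg
  Mg3Si4O10(OH)2: 151.8 kg
  Periclase: 19.95 kg
Total batch = 313.8 kg; LOI loss = 63.75 kg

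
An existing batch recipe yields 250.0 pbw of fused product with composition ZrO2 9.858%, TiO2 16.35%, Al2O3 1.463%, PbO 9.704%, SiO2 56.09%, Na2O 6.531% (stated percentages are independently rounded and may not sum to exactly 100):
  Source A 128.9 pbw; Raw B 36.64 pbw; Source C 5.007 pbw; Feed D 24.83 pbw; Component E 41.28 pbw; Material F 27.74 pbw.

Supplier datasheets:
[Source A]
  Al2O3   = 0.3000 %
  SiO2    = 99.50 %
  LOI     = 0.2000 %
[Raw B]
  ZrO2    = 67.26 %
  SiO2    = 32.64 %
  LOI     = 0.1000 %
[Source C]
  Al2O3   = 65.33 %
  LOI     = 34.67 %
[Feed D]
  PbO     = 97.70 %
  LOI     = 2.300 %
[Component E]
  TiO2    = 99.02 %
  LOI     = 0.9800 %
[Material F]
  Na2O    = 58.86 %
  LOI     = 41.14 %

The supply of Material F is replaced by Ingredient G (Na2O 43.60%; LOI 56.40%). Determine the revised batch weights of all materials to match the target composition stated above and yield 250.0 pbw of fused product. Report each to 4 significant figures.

Intermediates are printed, with 4-significant-digit rounding, in the printout — the whole derivation keeps exact precision end to end — every reported result is rounded exactly once; all derived quantities, including the totals, six oxide percentages, yield, glass mass, ignition loss, are recomputed from the weighed amounts per 250.0 pbw of glass at exact precision, as written in problem or answer.
Oxide-by-oxide targets in 250.0 pbw fused product:
  ZrO2: 9.858% × 250.0 = 24.64 pbw
  TiO2: 16.35% × 250.0 = 40.88 pbw
  Al2O3: 1.463% × 250.0 = 3.658 pbw
  PbO: 9.704% × 250.0 = 24.26 pbw
  SiO2: 56.09% × 250.0 = 140.2 pbw
  Na2O: 6.531% × 250.0 = 16.33 pbw
Per-oxide balance check working from each reported weight, for the quoted basis mass (oxide sums agree with the targets up to rounding of the answer):
  ZrO2: 36.64·0.6726 = 24.64 pbw (target 24.64 pbw)
  TiO2: 41.28·0.9902 = 40.88 pbw (target 40.88 pbw)
  Al2O3: 128.9·0.003000 + 5.007·0.6533 = 3.658 pbw (target 3.658 pbw)
  PbO: 24.83·0.9770 = 24.26 pbw (target 24.26 pbw)
  SiO2: 128.9·0.9950 + 36.64·0.3264 = 140.2 pbw (target 140.2 pbw)
  Na2O: 37.45·0.4360 = 16.33 pbw (target 16.33 pbw)
Auditing the glass mass value: batch total minus LOI = 250.0 pbw (targets for the oxides total 250.0 pbw; stated basis 250.0 pbw — deltas are rounding alone).
Adding the batch up: Σ batch = 274.1 pbw; loss to ignition Σ batch·LOI = 24.13 pbw; yield = glass ÷ total batch = 91.20%.

Revised batch per 250.0 pbw fused product:
  Source A: 128.9 pbw
  Raw B: 36.64 pbw
  Source C: 5.007 pbw
  Feed D: 24.83 pbw
  Component E: 41.28 pbw
  Ingredient G: 37.45 pbw
Total batch = 274.1 pbw; LOI loss = 24.13 pbw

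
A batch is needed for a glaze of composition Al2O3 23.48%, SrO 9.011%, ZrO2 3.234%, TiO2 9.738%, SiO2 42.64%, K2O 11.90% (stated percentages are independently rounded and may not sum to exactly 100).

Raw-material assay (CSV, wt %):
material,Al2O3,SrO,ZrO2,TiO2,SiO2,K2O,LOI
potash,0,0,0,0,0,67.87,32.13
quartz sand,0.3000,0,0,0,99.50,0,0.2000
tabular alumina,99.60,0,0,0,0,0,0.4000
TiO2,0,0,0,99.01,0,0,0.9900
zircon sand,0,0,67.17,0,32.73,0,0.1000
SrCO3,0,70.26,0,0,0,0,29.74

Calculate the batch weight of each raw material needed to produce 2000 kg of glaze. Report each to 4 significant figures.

Batch per 2000 kg glaze:
  potash: 350.7 kg
  quartz sand: 825.4 kg
  tabular alumina: 469.0 kg
  TiO2: 196.7 kg
  zircon sand: 96.29 kg
  SrCO3: 256.5 kg
Total batch = 2195 kg; LOI loss = 194.5 kg; yield = 91.14%

In-progress results are shown rounded to 4 significant digits at each printed step — all arithmetic runs at exact precision at each step. Every reported result undergoes a single rounding; the derived quantities, including net glass mass, totals, yield, six oxide percentages, ignition loss, are computed starting from the weights for 2000 kg of glass at exact precision as given in either problem or answer.
Target oxide masses per 2000 kg glaze:
  Al2O3: 23.48% × 2000 = 469.6 kg
  SrO: 9.011% × 2000 = 180.2 kg
  ZrO2: 3.234% × 2000 = 64.68 kg
  TiO2: 9.738% × 2000 = 194.8 kg
  SiO2: 42.64% × 2000 = 852.8 kg
  K2O: 11.90% × 2000 = 238.0 kg
Checking each oxide sum given the weights on record, on the stated basis (every target is met by its sum modulo rounding of the values):
  Al2O3: 825.4·0.003000 + 469.0·0.9960 = 469.6 kg (target 469.6 kg)
  SrO: 256.5·0.7026 = 180.2 kg (target 180.2 kg)
  ZrO2: 96.29·0.6717 = 64.68 kg (target 64.68 kg)
  TiO2: 196.7·0.9901 = 194.8 kg (target 194.8 kg)
  SiO2: 825.4·0.9950 + 96.29·0.3273 = 852.8 kg (target 852.8 kg)
  K2O: 350.7·0.6787 = 238.0 kg (target 238.0 kg)
Glass mass check: the batch minus its LOI: 2000 kg (oxide target masses add up to 2000 kg; with the basis standing at 2000 kg — differing by rounding only).
Batch grand total — Σ batch = 2195 kg; the LOI term Σ batch·LOI equals 194.5 kg; yield: glass divided by total = 91.14%.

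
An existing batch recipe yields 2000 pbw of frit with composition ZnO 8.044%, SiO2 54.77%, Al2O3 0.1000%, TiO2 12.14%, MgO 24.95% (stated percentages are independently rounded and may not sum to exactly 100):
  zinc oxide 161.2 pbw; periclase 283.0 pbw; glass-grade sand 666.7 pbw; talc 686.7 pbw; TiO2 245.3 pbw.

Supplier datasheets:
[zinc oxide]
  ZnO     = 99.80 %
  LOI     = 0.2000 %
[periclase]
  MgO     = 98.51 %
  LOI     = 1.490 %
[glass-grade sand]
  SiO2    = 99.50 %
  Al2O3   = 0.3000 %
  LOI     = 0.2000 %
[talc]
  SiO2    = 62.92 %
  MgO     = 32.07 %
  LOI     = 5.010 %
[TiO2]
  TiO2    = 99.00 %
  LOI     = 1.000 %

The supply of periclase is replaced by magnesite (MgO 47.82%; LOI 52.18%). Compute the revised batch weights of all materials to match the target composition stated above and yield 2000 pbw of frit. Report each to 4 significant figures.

The whole derivation holds full float precision at every stage. In-progress results appear rounded off to 4 significant figures as written. Each reported figure includes exactly one rounding — all derived quantities, including net glass mass, totals, the yield, LOI, the five compositions, are re-derived from the weighed amounts at 2000 pbw of glass at full float precision as set out in either problem or answer.
Target oxide masses per 2000 pbw frit:
  ZnO: 8.044% × 2000 = 160.9 pbw
  SiO2: 54.77% × 2000 = 1095 pbw
  Al2O3: 0.1000% × 2000 = 2.000 pbw
  TiO2: 12.14% × 2000 = 242.8 pbw
  MgO: 24.95% × 2000 = 499.0 pbw
Verifying the oxide balance on the weights just shown, for the quoted basis mass (every target is met by its sum inside rounding margins):
  ZnO: 161.2·0.9980 = 160.9 pbw (target 160.9 pbw)
  SiO2: 666.7·0.9950 + 686.7·0.6292 = 1095 pbw (target 1095 pbw)
  Al2O3: 666.7·0.003000 = 2.000 pbw (target 2.000 pbw)
  TiO2: 245.3·0.9900 = 242.8 pbw (target 242.8 pbw)
  MgO: 583.0·0.4782 + 686.7·0.3207 = 499.0 pbw (target 499.0 pbw)
Glass-mass sanity pass: batch Σ − ignition loss = 2000 pbw (per-oxide target masses sum to 2000 pbw; stated basis 2000 pbw — gaps are rounding artifacts).
Batch grand total — Σ batch = 2343 pbw; LOI loss = Σ batch·LOI = 342.7 pbw; as yield: glass ÷ batch → 85.37%.

Revised batch per 2000 pbw frit:
  zinc oxide: 161.2 pbw
  magnesite: 583.0 pbw
  glass-grade sand: 666.7 pbw
  talc: 686.7 pbw
  TiO2: 245.3 pbw
Total batch = 2343 pbw; LOI loss = 342.7 pbw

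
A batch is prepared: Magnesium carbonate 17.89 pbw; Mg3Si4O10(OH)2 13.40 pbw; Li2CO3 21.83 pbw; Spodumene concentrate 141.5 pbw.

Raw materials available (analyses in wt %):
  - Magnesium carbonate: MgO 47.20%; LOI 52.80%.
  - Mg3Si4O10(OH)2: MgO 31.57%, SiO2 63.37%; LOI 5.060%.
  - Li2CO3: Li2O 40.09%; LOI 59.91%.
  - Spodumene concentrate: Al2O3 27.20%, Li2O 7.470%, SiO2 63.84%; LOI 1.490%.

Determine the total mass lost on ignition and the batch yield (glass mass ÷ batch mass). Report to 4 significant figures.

LOI loss = 25.31 pbw; glass = 169.3 pbw; yield = 86.99%

Each numeric step maintains full precision all the way through. In-progress results appear rounded off to 4 significant digits on the page. Exactly one rounding lands on each reported figure. The derived quantities are carried at exact precision (yield, net glass mass, the totals, ignition loss, the four compositions) using the weight values at 169.3 pbw of glass, as quoted within question or answer.
Loss on ignition, line by line:
  Magnesium carbonate: 17.89 × 0.5280 = 9.446 pbw
  Mg3Si4O10(OH)2: 13.40 × 0.05060 = 0.6780 pbw
  Li2CO3: 21.83 × 0.5991 = 13.08 pbw
  Spodumene concentrate: 141.5 × 0.01490 = 2.108 pbw
Total LOI = 25.31 pbw
Glass = batch − LOI = 194.6 − 25.31 = 169.3 pbw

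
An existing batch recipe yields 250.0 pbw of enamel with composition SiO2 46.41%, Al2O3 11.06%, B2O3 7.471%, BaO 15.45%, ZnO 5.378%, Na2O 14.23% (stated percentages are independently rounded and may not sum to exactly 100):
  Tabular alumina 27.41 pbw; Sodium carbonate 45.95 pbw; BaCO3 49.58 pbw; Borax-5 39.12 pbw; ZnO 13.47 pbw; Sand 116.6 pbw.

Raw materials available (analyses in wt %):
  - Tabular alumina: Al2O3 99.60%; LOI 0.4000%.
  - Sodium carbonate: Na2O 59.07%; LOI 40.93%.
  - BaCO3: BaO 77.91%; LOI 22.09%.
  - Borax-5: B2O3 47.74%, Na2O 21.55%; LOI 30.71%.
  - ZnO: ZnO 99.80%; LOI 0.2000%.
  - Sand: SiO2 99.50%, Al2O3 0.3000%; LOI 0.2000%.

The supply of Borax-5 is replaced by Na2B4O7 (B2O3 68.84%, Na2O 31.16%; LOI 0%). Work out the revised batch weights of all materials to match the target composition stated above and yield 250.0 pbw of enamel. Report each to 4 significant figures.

Revised batch per 250.0 pbw enamel:
  Tabular alumina: 27.41 pbw
  Sodium carbonate: 45.91 pbw
  BaCO3: 49.58 pbw
  Na2B4O7: 27.13 pbw
  ZnO: 13.47 pbw
  Sand: 116.6 pbw
Total batch = 280.1 pbw; LOI loss = 30.11 pbw

The working math maintains full precision all the way through — rounding to 4 significant figures extends to each working value as printed; exactly one rounding is applied to every reported result. The derived quantities, which include net glass mass, the yield, totals, ignition loss, six oxide percentages, are re-derived at exact precision, as set out in the question or the answer, starting from the weights on 250.0 pbw of glass.
The oxide mass targets at 250.0 pbw enamel:
  SiO2: 46.41% × 250.0 = 116.0 pbw
  Al2O3: 11.06% × 250.0 = 27.65 pbw
  B2O3: 7.471% × 250.0 = 18.68 pbw
  BaO: 15.45% × 250.0 = 38.62 pbw
  ZnO: 5.378% × 250.0 = 13.44 pbw
  Na2O: 14.23% × 250.0 = 35.58 pbw
Verifying the oxide balance with the batch weights as given, at the basis given (delivered sums recover each target given rounding of the digits):
  SiO2: 116.6·0.9950 = 116.0 pbw (target 116.0 pbw)
  Al2O3: 27.41·0.9960 + 116.6·0.003000 = 27.65 pbw (target 27.65 pbw)
  B2O3: 27.13·0.6884 = 18.68 pbw (target 18.68 pbw)
  BaO: 49.58·0.7791 = 38.63 pbw (target 38.62 pbw)
  ZnO: 13.47·0.9980 = 13.44 pbw (target 13.44 pbw)
  Na2O: 45.91·0.5907 + 27.13·0.3116 = 35.57 pbw (target 35.58 pbw)
Auditing the glass mass value: batch total minus LOI = 250.0 pbw (per-oxide target masses sum to 250.0 pbw; versus the stated basis of 250.0 pbw — any gap is answer rounding).
Summing the batch: Σ batch = 280.1 pbw; ignition loss, Σ(batch × LOI) = 30.11 pbw; the yield ratio, glass ÷ batch: 89.25%.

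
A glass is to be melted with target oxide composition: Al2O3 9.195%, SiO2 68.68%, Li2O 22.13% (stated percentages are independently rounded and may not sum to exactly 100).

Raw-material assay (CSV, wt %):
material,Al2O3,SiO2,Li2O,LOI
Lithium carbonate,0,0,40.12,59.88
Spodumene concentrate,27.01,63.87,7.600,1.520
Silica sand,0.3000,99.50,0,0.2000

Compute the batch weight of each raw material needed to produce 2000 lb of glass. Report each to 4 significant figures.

The working math runs at exact precision at every stage — values along the way are shown, with 4-significant-digit rounding, at each printed step; every reported figure is rounded just once; all derived quantities, including yield, ignition loss, glass mass, three oxide percentages, totals, are rebuilt using the weight values per 2000 lb of glass at full precision exactly as shown in the problem or the answer.
Target masses of each oxide per 2000 lb glass:
  Al2O3: 9.195% × 2000 = 183.9 lb
  SiO2: 68.68% × 2000 = 1374 lb
  Li2O: 22.13% × 2000 = 442.6 lb
A balance pass over the oxides, on the weights just shown, per the basis as stated (every target is met by its sum inside rounding margins):
  Al2O3: 670.3·0.2701 + 950.2·0.003000 = 183.9 lb (target 183.9 lb)
  SiO2: 670.3·0.6387 + 950.2·0.9950 = 1374 lb (target 1374 lb)
  Li2O: 976.2·0.4012 + 670.3·0.07600 = 442.6 lb (target 442.6 lb)
Glass-mass bookkeeping: whole batch net of LOI = 2000 lb (the Σ of target masses is 2000 lb; basis as stated: 2000 lb — any gap is answer rounding).
Whole-batch sum: Σ batch = 2597 lb; the LOI term Σ batch·LOI equals 596.6 lb; glass ÷ batch gives a yield of 77.02%.

Batch per 2000 lb glass:
  Lithium carbonate: 976.2 lb
  Spodumene concentrate: 670.3 lb
  Silica sand: 950.2 lb
Total batch = 2597 lb; LOI loss = 596.6 lb; yield = 77.02%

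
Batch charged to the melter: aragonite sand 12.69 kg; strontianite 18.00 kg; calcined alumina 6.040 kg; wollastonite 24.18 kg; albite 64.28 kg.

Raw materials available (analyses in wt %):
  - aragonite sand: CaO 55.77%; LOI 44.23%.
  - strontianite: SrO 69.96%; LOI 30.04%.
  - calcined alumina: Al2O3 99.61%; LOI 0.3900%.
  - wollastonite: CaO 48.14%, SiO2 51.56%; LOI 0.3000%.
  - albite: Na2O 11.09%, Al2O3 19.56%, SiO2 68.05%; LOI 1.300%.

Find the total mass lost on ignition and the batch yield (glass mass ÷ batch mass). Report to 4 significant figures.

Intermediates are displayed, with 4-significant-digit rounding, at each printed step. The whole derivation keeps full float precision throughout. Each reported value includes exactly one rounding — all derived quantities are re-derived in exact precision (yield, glass mass, the five compositions, LOI, the totals) using the weight values on 113.2 kg of glass exactly as printed in the problem or the answer.
Loss on ignition, line by line:
  aragonite sand: 12.69 × 0.4423 = 5.613 kg
  strontianite: 18.00 × 0.3004 = 5.407 kg
  calcined alumina: 6.040 × 0.003900 = 0.02356 kg
  wollastonite: 24.18 × 0.003000 = 0.07254 kg
  albite: 64.28 × 0.01300 = 0.8356 kg
Total LOI = 11.95 kg
Glass = batch − LOI = 125.2 − 11.95 = 113.2 kg

LOI loss = 11.95 kg; glass = 113.2 kg; yield = 90.45%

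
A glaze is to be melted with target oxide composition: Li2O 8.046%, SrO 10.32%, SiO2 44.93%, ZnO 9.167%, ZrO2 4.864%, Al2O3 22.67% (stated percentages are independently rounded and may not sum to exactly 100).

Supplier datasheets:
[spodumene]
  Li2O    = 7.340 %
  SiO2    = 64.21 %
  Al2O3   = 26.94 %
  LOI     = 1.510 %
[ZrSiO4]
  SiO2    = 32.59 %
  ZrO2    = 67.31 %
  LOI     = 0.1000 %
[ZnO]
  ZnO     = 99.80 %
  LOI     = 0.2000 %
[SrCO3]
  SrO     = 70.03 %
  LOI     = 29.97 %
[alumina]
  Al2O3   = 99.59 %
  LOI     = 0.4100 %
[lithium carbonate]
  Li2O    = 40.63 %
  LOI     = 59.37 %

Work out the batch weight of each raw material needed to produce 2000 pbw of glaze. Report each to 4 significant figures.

Batch per 2000 pbw glaze:
  spodumene: 1326 pbw
  ZrSiO4: 144.5 pbw
  ZnO: 183.7 pbw
  SrCO3: 294.7 pbw
  alumina: 96.54 pbw
  lithium carbonate: 156.5 pbw
Total batch = 2202 pbw; LOI loss = 202.2 pbw; yield = 90.82%

Mid-chain values are displayed, with 4-significant-figure rounding, in the working. All internal work maintains full float precision throughout — a single rounding finalizes every reported number; derived quantities, including totals, ignition loss, six oxide percentages, glass mass, yield, are recomputed from the weighed amounts at 2000 pbw of glass at exact precision as given in the problem or answer text.
Oxide-by-oxide targets in 2000 pbw glaze:
  Li2O: 8.046% × 2000 = 160.9 pbw
  SrO: 10.32% × 2000 = 206.4 pbw
  SiO2: 44.93% × 2000 = 898.6 pbw
  ZnO: 9.167% × 2000 = 183.3 pbw
  ZrO2: 4.864% × 2000 = 97.28 pbw
  Al2O3: 22.67% × 2000 = 453.4 pbw
Mass-balance tally per oxide applying the batch weights above, under the basis named above (each sum matches its target mass modulo rounding of the values):
  Li2O: 1326·0.07340 + 156.5·0.4063 = 160.9 pbw (target 160.9 pbw)
  SrO: 294.7·0.7003 = 206.4 pbw (target 206.4 pbw)
  SiO2: 1326·0.6421 + 144.5·0.3259 = 898.5 pbw (target 898.6 pbw)
  ZnO: 183.7·0.9980 = 183.3 pbw (target 183.3 pbw)
  ZrO2: 144.5·0.6731 = 97.26 pbw (target 97.28 pbw)
  Al2O3: 1326·0.2694 + 96.54·0.9959 = 453.4 pbw (target 453.4 pbw)
Auditing the glass mass value: batch Σ − ignition loss = 2000 pbw (oxide target masses add up to 2000 pbw; versus the stated basis of 2000 pbw — differing by rounding only).
Batch total: Σ batch = 2202 pbw; LOI loss = Σ batch·LOI = 202.2 pbw; as yield: glass ÷ batch → 90.82%.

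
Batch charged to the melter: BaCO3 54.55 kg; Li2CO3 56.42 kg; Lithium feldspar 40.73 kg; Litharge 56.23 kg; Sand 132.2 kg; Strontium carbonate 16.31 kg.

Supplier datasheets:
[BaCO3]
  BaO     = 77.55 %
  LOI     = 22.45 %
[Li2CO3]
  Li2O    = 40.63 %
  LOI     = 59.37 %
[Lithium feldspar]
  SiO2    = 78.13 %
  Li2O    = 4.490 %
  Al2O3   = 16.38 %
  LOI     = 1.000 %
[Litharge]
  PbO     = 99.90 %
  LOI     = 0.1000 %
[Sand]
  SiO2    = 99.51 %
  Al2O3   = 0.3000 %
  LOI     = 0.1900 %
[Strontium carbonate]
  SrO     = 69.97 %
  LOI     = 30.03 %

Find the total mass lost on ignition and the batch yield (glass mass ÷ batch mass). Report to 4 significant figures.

Mid-chain values are shown (rounded to four significant digits) in the working; all arithmetic holds full precision at every stage; every reported number is rounded once only; all derived quantities, which include glass mass, LOI, the totals, yield, six oxide percentages, are re-derived at full precision, as written in question or answer, starting from the weights for 305.1 kg of glass.
Loss on ignition, line by line:
  BaCO3: 54.55 × 0.2245 = 12.25 kg
  Li2CO3: 56.42 × 0.5937 = 33.50 kg
  Lithium feldspar: 40.73 × 0.01000 = 0.4073 kg
  Litharge: 56.23 × 0.001000 = 0.05623 kg
  Sand: 132.2 × 0.001900 = 0.2512 kg
  Strontium carbonate: 16.31 × 0.3003 = 4.898 kg
Total LOI = 51.36 kg
Glass = batch − LOI = 356.4 − 51.36 = 305.1 kg

LOI loss = 51.36 kg; glass = 305.1 kg; yield = 85.59%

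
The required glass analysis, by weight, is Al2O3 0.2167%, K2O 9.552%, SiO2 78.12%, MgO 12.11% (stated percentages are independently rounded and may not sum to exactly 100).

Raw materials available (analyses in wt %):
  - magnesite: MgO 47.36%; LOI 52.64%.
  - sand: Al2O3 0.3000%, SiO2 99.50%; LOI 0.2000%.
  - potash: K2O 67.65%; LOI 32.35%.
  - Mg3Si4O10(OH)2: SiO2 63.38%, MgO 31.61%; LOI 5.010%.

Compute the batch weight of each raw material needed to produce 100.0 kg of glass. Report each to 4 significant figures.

All internal work maintains full float precision at every stage — mid-chain values are displayed, with 4-significant-digit rounding, as written. Every reported value receives exactly one rounding. The derived quantities, which include the yield, the four compositions, the totals, ignition loss, glass mass, are recomputed at full float precision, exactly as printed in the problem or the answer, from the weighed amounts per 100.0 kg of glass.
Oxide-by-oxide targets in 100.0 kg glass:
  Al2O3: 0.2167% × 100.0 = 0.2167 kg
  K2O: 9.552% × 100.0 = 9.552 kg
  SiO2: 78.12% × 100.0 = 78.12 kg
  MgO: 12.11% × 100.0 = 12.11 kg
Mass-balance tally per oxide per the reported batch figures, against the basis in use (every target is met by its sum given rounding of the digits):
  Al2O3: 72.23·0.003000 = 0.2167 kg (target 0.2167 kg)
  K2O: 14.12·0.6765 = 9.552 kg (target 9.552 kg)
  SiO2: 72.23·0.9950 + 9.858·0.6338 = 78.12 kg (target 78.12 kg)
  MgO: 18.99·0.4736 + 9.858·0.3161 = 12.11 kg (target 12.11 kg)
Glass-mass closure: batch total minus LOI = 100.0 kg (oxide target masses add up to 100.0 kg; versus the stated basis of 100.0 kg — any gap is answer rounding).
Total batch = Σ batch = 115.2 kg; loss to ignition Σ batch·LOI = 15.20 kg; yield = glass ÷ total batch = 86.80%.

Batch per 100.0 kg glass:
  magnesite: 18.99 kg
  sand: 72.23 kg
  potash: 14.12 kg
  Mg3Si4O10(OH)2: 9.858 kg
Total batch = 115.2 kg; LOI loss = 15.20 kg; yield = 86.80%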